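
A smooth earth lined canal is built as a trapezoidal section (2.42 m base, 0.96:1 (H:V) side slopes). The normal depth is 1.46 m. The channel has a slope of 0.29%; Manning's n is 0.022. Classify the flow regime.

With bottom width b = 2.42 m and side slope z = 0.96: A = (b + zy)y = (2.42 + 0.96×1.46)×1.46 = 5.58 m²; P = b + 2y√(1+z²) = 2.42 + 2×1.46×1.386 = 6.468 m.
Hydraulic radius R = A/P = 5.58/6.468 = 0.8627 m.
V = (1/n) R^(2/3) √S = (1/0.022) × 0.8627^(2/3) × √0.0029 = 2.218 m/s. Hydraulic depth D_h = A/T = 5.58/5.223 = 1.068 m.
Froude number Fr = V/√(g·D_h) = 2.218/√(9.81×1.068) = 0.685, which is less than 1, so the flow is subcritical.

subcritical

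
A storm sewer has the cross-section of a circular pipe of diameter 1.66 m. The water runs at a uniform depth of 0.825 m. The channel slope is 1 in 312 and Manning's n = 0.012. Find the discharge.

For a circular section of diameter D = 1.66 m at depth y = 0.825 m, the central angle is θ = 2 arccos(1 − 2y/D) = 3.13 rad. Then A = (D²/8)(θ − sin θ) = 1.074 m² and P = Dθ/2 = 2.598 m.
Hydraulic radius R = A/P = 1.074/2.598 = 0.4134 m.
Manning's equation: Q = (1/n) A R^(2/3) S^(1/2) = (1/0.012) × 1.074 × 0.4134^(2/3) × 0.003205^(1/2) = 2.81 m³/s.

Q = 2.81 m³/s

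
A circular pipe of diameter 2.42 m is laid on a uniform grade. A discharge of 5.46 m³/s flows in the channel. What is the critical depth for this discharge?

At critical depth, Q² T / (g A³) = 1, i.e. A³/T = Q²/g = 5.46²/9.81 = 3.039.
At y = 0.89 m: A³/T = 1.548 — too small.
At y = 1.21 m: A³/T = 5.026 — too large.
At y = 1.06 m: A³/T = 3.03 — ≈ 3.039.

y_c = 1.06 m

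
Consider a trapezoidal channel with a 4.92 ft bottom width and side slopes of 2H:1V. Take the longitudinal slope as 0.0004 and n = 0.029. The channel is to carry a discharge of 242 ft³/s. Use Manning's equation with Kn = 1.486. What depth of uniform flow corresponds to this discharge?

Manning's equation rearranged: A R^(2/3) = nQ / (1.486·√S) = 0.029 × 242 / (1.486 × √0.0004) = 236.1.
At y = 5.3 ft: A R^(2/3) = 166.3 — low.
At y = 7.35 ft: A R^(2/3) = 352.1 — high.
At y = 6.18 ft: A R^(2/3) = 235.7 — ≈ 236.1.

y_n = 6.18 ft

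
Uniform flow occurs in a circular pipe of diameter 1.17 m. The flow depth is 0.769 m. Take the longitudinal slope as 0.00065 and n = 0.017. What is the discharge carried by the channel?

Q = 0.546 m³/s

For a circular section of diameter D = 1.17 m at depth y = 0.769 m, the central angle is θ = 2 arccos(1 − 2y/D) = 3.782 rad. Then A = (D²/8)(θ − sin θ) = 0.7492 m² and P = Dθ/2 = 2.212 m.
Hydraulic radius R = A/P = 0.7492/2.212 = 0.3387 m.
Manning's equation: Q = (1/n) A R^(2/3) S^(1/2) = (1/0.017) × 0.7492 × 0.3387^(2/3) × 0.00065^(1/2) = 0.546 m³/s.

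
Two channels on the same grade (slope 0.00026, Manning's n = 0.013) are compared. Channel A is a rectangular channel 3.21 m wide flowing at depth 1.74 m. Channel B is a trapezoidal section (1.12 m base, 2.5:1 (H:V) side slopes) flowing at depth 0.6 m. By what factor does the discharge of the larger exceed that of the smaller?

6.21

Channel A: Flow area A = b·y = 3.21 × 1.74 = 5.585 m². Wetted perimeter P = b + 2y = 3.21 + 2×1.74 = 6.69 m. Hydraulic radius R = A/P = 5.585/6.69 = 0.8349 m. Q_A = (1/0.013)·5.585·0.8349^(2/3)·√0.00026 = 6.143 m³/s.
Channel B: With bottom width b = 1.12 m and side slope z = 2.5: A = (b + zy)y = (1.12 + 2.5×0.6)×0.6 = 1.572 m²; P = b + 2y√(1+z²) = 1.12 + 2×0.6×2.693 = 4.351 m. Hydraulic radius R = A/P = 1.572/4.351 = 0.3613 m. Q_B = (1/0.013)·1.572·0.3613^(2/3)·√0.00026 = 0.9891 m³/s.
The larger discharge is 6.143 m³/s and the smaller is 0.9891 m³/s; the ratio is 6.21.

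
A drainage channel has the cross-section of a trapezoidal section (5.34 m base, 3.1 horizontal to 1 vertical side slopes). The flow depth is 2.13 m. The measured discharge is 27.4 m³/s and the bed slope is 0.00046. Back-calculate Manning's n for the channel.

n = 0.024

With bottom width b = 5.34 m and side slope z = 3.1: A = (b + zy)y = (5.34 + 3.1×2.13)×2.13 = 25.44 m²; P = b + 2y√(1+z²) = 5.34 + 2×2.13×3.257 = 19.22 m.
Hydraulic radius R = A/P = 25.44/19.22 = 1.324 m.
Rearranging Manning's equation: n = (1/Q) A R^(2/3) S^(1/2) = (1/27.4) × 25.44 × 1.324^(2/3) × √0.00046 = 0.024.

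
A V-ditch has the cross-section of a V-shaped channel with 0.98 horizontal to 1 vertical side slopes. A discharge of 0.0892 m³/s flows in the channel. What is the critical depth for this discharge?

y_c = 0.279 m

At critical depth, Q² T / (g A³) = 1, i.e. A³/T = Q²/g = 0.0892²/9.81 = 0.0008111.
Trying y = 0.19 m: A³/T = 0.0001189 — low.
Trying y = 0.279 m: A³/T = 0.0008118 — ≈ 0.0008111.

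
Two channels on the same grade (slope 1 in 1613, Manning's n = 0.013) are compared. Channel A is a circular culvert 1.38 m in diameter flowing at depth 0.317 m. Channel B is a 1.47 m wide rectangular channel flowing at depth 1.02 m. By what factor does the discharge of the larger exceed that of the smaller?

Channel A: For a circular section of diameter D = 1.38 m at depth y = 0.317 m, the central angle is θ = 2 arccos(1 − 2y/D) = 1.999 rad. Then A = (D²/8)(θ − sin θ) = 0.2594 m² and P = Dθ/2 = 1.38 m. Hydraulic radius R = A/P = 0.2594/1.38 = 0.188 m. Q_A = (1/0.013)·0.2594·0.188^(2/3)·√0.00062 = 0.1631 m³/s.
Channel B: Flow area A = b·y = 1.47 × 1.02 = 1.499 m². Wetted perimeter P = b + 2y = 1.47 + 2×1.02 = 3.51 m. Hydraulic radius R = A/P = 1.499/3.51 = 0.4272 m. Q_B = (1/0.013)·1.499·0.4272^(2/3)·√0.00062 = 1.629 m³/s.
The larger discharge is 1.629 m³/s and the smaller is 0.1631 m³/s; the ratio is 9.99.

9.99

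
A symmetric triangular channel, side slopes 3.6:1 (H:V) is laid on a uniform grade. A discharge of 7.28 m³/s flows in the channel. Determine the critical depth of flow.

y_c = 0.964 m

At critical depth, Q² T / (g A³) = 1, i.e. A³/T = Q²/g = 7.28²/9.81 = 5.402.
At y = 1.14 m: A³/T = 12.48 — over.
At y = 0.659 m: A³/T = 0.8054 — short.
At y = 0.964 m: A³/T = 5.395 — close enough.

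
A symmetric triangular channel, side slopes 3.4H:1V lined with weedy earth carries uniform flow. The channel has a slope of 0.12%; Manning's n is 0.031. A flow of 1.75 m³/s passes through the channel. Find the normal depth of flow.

Manning's equation rearranged: A R^(2/3) = nQ / (1·√S) = 0.031 × 1.75 / (√0.0012) = 1.566.
Try y = 0.77 m: A R^(2/3) = 1.038 — short.
Try y = 1.01 m: A R^(2/3) = 2.139 — over.
Try y = 0.898 m: A R^(2/3) = 1.564 — close enough.

y_n = 0.898 m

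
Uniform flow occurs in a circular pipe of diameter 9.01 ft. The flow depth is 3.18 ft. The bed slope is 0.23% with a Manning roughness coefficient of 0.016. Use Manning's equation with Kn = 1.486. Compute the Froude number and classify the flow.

subcritical

For a circular section of diameter D = 9.01 ft at depth y = 3.18 ft, the central angle is θ = 2 arccos(1 − 2y/D) = 2.545 rad. Then A = (D²/8)(θ − sin θ) = 20.12 ft² and P = Dθ/2 = 11.46 ft.
Hydraulic radius R = A/P = 20.12/11.46 = 1.755 ft.
V = (1.486/n) R^(2/3) √S = (1.486/0.016) × 1.755^(2/3) × √0.0023 = 6.48 ft/s. Hydraulic depth D_h = A/T = 20.12/8.611 = 2.336 ft.
Froude number Fr = V/√(g·D_h) = 6.48/√(32.2×2.336) = 0.747, which is less than 1, so the flow is subcritical.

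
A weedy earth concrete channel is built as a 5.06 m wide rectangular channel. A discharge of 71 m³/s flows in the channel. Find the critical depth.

For a rectangular channel, critical depth y_c = (q²/g)^(1/3) where q = Q/b = 71/5.06 = 14.03 m²/s.
So y_c = (14.03²/9.81)^(1/3) = 2.72 m.

y_c = 2.72 m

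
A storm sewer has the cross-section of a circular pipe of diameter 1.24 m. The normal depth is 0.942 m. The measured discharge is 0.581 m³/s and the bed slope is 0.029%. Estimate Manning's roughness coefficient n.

For a circular section of diameter D = 1.24 m at depth y = 0.942 m, the central angle is θ = 2 arccos(1 − 2y/D) = 4.234 rad. Then A = (D²/8)(θ − sin θ) = 0.9843 m² and P = Dθ/2 = 2.625 m.
Hydraulic radius R = A/P = 0.9843/2.625 = 0.375 m.
Rearranging Manning's equation: n = (1/Q) A R^(2/3) S^(1/2) = (1/0.581) × 0.9843 × 0.375^(2/3) × √0.00029 = 0.015.

n = 0.015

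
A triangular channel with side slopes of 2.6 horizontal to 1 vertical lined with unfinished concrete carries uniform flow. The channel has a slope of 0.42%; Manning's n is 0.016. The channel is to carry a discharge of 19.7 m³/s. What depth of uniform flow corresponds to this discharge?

Manning's equation rearranged: A R^(2/3) = nQ / (1·√S) = 0.016 × 19.7 / (√0.0042) = 4.864.
Try y = 1.24 m: A R^(2/3) = 2.776 — low.
Try y = 1.8 m: A R^(2/3) = 7.5 — high.
Try y = 1.53 m: A R^(2/3) = 4.862 — close enough.

y_n = 1.53 m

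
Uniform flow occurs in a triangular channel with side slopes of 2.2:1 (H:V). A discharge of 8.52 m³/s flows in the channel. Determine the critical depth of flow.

At critical depth, Q² T / (g A³) = 1, i.e. A³/T = Q²/g = 8.52²/9.81 = 7.4.
Trying y = 1.45 m: A³/T = 15.51 — too large.
Trying y = 1.06 m: A³/T = 3.239 — too small.
Trying y = 1.25 m: A³/T = 7.385 — matches.

y_c = 1.25 m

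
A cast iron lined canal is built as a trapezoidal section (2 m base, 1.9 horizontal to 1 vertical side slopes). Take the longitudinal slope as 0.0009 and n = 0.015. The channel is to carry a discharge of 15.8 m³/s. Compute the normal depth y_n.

y_n = 1.63 m

Manning's equation rearranged: A R^(2/3) = nQ / (1·√S) = 0.015 × 15.8 / (√0.0009) = 7.9.
Trying y = 1.91 m: A R^(2/3) = 11.13 — high.
Trying y = 1.63 m: A R^(2/3) = 7.877 — close enough.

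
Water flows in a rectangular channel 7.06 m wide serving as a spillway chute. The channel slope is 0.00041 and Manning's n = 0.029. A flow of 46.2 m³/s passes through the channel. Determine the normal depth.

Manning's equation rearranged: A R^(2/3) = nQ / (1·√S) = 0.029 × 46.2 / (√0.00041) = 66.17.
Trying y = 6.29 m: A R^(2/3) = 76.5 — too large.
Trying y = 5.6 m: A R^(2/3) = 66.17 — matches.

y_n = 5.6 m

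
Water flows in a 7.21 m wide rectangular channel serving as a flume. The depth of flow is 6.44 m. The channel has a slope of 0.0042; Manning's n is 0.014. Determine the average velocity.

Flow area A = b·y = 7.21 × 6.44 = 46.43 m². Wetted perimeter P = b + 2y = 7.21 + 2×6.44 = 20.09 m.
Hydraulic radius R = A/P = 46.43/20.09 = 2.311 m.
From Manning's equation, V = (1/n) R^(2/3) S^(1/2) = (1/0.014) × 2.311^(2/3) × 0.0042^(1/2) = 8.09 m/s.

V = 8.09 m/s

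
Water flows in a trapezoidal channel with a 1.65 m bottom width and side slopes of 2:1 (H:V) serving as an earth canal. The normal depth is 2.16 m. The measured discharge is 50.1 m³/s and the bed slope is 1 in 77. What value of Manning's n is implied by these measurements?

n = 0.032

With bottom width b = 1.65 m and side slope z = 2: A = (b + zy)y = (1.65 + 2×2.16)×2.16 = 12.9 m²; P = b + 2y√(1+z²) = 1.65 + 2×2.16×2.236 = 11.31 m.
Hydraulic radius R = A/P = 12.9/11.31 = 1.14 m.
Rearranging Manning's equation: n = (1/Q) A R^(2/3) S^(1/2) = (1/50.1) × 12.9 × 1.14^(2/3) × √0.01299 = 0.032.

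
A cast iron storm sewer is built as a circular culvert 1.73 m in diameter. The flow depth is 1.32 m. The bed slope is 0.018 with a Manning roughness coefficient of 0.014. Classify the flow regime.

For a circular section of diameter D = 1.73 m at depth y = 1.32 m, the central angle is θ = 2 arccos(1 − 2y/D) = 4.249 rad. Then A = (D²/8)(θ − sin θ) = 1.924 m² and P = Dθ/2 = 3.676 m.
Hydraulic radius R = A/P = 1.924/3.676 = 0.5236 m.
V = (1/n) R^(2/3) √S = (1/0.014) × 0.5236^(2/3) × √0.018 = 6.225 m/s. Hydraulic depth D_h = A/T = 1.924/1.471 = 1.308 m.
Froude number Fr = V/√(g·D_h) = 6.225/√(9.81×1.308) = 1.74, which is greater than 1, so the flow is supercritical.

supercritical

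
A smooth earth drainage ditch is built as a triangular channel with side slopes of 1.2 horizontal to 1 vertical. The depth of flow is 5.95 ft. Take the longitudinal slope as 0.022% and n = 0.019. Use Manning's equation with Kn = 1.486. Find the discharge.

For a triangular section with side slope z = 1.2: A = zy² = 1.2×5.95² = 42.48 ft²; P = 2y√(1+z²) = 2×5.95×1.562 = 18.59 ft.
Hydraulic radius R = A/P = 42.48/18.59 = 2.285 ft.
Manning's equation: Q = (1.486/n) A R^(2/3) S^(1/2) = (1.486/0.019) × 42.48 × 2.285^(2/3) × 0.00022^(1/2) = 85.5 ft³/s.

Q = 85.5 ft³/s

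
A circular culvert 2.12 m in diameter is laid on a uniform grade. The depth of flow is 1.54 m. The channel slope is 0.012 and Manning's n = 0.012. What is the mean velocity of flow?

V = 6.74 m/s

For a circular section of diameter D = 2.12 m at depth y = 1.54 m, the central angle is θ = 2 arccos(1 − 2y/D) = 4.081 rad. Then A = (D²/8)(θ − sin θ) = 2.747 m² and P = Dθ/2 = 4.326 m.
Hydraulic radius R = A/P = 2.747/4.326 = 0.6349 m.
From Manning's equation, V = (1/n) R^(2/3) S^(1/2) = (1/0.012) × 0.6349^(2/3) × 0.012^(1/2) = 6.74 m/s.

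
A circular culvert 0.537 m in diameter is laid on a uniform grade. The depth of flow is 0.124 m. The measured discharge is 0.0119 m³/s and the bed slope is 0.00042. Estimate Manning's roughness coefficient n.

n = 0.012

For a circular section of diameter D = 0.537 m at depth y = 0.124 m, the central angle is θ = 2 arccos(1 − 2y/D) = 2.005 rad. Then A = (D²/8)(θ − sin θ) = 0.03957 m² and P = Dθ/2 = 0.5384 m.
Hydraulic radius R = A/P = 0.03957/0.5384 = 0.07351 m.
Rearranging Manning's equation: n = (1/Q) A R^(2/3) S^(1/2) = (1/0.0119) × 0.03957 × 0.07351^(2/3) × √0.00042 = 0.012.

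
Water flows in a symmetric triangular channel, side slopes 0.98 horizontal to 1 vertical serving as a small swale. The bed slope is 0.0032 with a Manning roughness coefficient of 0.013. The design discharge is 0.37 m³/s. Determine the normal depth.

y_n = 0.52 m

Manning's equation rearranged: A R^(2/3) = nQ / (1·√S) = 0.013 × 0.37 / (√0.0032) = 0.08503.
At y = 0.592 m: A R^(2/3) = 0.1203 — high.
At y = 0.463 m: A R^(2/3) = 0.06244 — low.
At y = 0.52 m: A R^(2/3) = 0.0851 — matches.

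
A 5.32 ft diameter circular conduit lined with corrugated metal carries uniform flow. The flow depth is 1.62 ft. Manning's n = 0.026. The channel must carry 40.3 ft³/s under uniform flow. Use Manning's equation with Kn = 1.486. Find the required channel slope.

S = 0.0169

For a circular section of diameter D = 5.32 ft at depth y = 1.62 ft, the central angle is θ = 2 arccos(1 − 2y/D) = 2.338 rad. Then A = (D²/8)(θ − sin θ) = 5.726 ft² and P = Dθ/2 = 6.22 ft.
Hydraulic radius R = A/P = 5.726/6.22 = 0.9206 ft.
From Manning's equation, S = [nQ / (1.486 A R^(2/3))]² = [0.026 × 40.3 / (1.486 × 5.726 × 0.9206^(2/3))]² = 0.0169.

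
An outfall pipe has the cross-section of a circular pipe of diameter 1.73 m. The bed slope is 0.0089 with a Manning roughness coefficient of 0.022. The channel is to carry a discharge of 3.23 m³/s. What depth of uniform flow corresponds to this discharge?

y_n = 0.926 m

Manning's equation rearranged: A R^(2/3) = nQ / (1·√S) = 0.022 × 3.23 / (√0.0089) = 0.7532.
Try y = 1 m: A R^(2/3) = 0.8524 — high.
Try y = 0.736 m: A R^(2/3) = 0.5066 — low.
Try y = 0.926 m: A R^(2/3) = 0.7532 — close enough.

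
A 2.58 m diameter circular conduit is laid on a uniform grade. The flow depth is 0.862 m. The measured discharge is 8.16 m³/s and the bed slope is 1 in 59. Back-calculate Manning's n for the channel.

For a circular section of diameter D = 2.58 m at depth y = 0.862 m, the central angle is θ = 2 arccos(1 − 2y/D) = 2.465 rad. Then A = (D²/8)(θ − sin θ) = 1.53 m² and P = Dθ/2 = 3.18 m.
Hydraulic radius R = A/P = 1.53/3.18 = 0.4812 m.
Rearranging Manning's equation: n = (1/Q) A R^(2/3) S^(1/2) = (1/8.16) × 1.53 × 0.4812^(2/3) × √0.01695 = 0.015.

n = 0.015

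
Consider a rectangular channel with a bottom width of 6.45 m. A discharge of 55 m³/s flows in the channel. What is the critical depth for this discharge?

y_c = 1.95 m

For a rectangular channel, critical depth y_c = (q²/g)^(1/3) where q = Q/b = 55/6.45 = 8.527 m²/s.
So y_c = (8.527²/9.81)^(1/3) = 1.95 m.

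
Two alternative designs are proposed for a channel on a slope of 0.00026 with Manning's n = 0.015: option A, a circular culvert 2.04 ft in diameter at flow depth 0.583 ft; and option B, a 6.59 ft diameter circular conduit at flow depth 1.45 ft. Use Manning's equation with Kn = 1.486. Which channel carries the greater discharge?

channel B

Channel A: For a circular section of diameter D = 2.04 ft at depth y = 0.583 ft, the central angle is θ = 2 arccos(1 − 2y/D) = 2.256 rad. Then A = (D²/8)(θ − sin θ) = 0.7709 ft² and P = Dθ/2 = 2.301 ft. Hydraulic radius R = A/P = 0.7709/2.301 = 0.335 ft. Q_A = (1.486/0.015)·0.7709·0.335^(2/3)·√0.00026 = 0.5939 ft³/s.
Channel B: For a circular section of diameter D = 6.59 ft at depth y = 1.45 ft, the central angle is θ = 2 arccos(1 − 2y/D) = 1.953 rad. Then A = (D²/8)(θ − sin θ) = 5.565 ft² and P = Dθ/2 = 6.435 ft. Hydraulic radius R = A/P = 5.565/6.435 = 0.8648 ft. Q_B = (1.486/0.015)·5.565·0.8648^(2/3)·√0.00026 = 8.069 ft³/s.
Q_A = 0.5939 ft³/s vs Q_B = 8.069 ft³/s, so channel B carries more.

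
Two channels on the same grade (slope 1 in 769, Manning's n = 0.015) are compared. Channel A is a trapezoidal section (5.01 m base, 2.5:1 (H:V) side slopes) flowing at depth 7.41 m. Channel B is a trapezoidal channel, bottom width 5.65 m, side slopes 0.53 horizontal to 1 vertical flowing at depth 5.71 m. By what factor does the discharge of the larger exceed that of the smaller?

4.52

Channel A: With bottom width b = 5.01 m and side slope z = 2.5: A = (b + zy)y = (5.01 + 2.5×7.41)×7.41 = 174.4 m²; P = b + 2y√(1+z²) = 5.01 + 2×7.41×2.693 = 44.91 m. Hydraulic radius R = A/P = 174.4/44.91 = 3.883 m. Q_A = (1/0.015)·174.4·3.883^(2/3)·√0.0013 = 1036 m³/s.
Channel B: With bottom width b = 5.65 m and side slope z = 0.53: A = (b + zy)y = (5.65 + 0.53×5.71)×5.71 = 49.54 m²; P = b + 2y√(1+z²) = 5.65 + 2×5.71×1.132 = 18.57 m. Hydraulic radius R = A/P = 49.54/18.57 = 2.667 m. Q_B = (1/0.015)·49.54·2.667^(2/3)·√0.0013 = 229.1 m³/s.
The larger discharge is 1036 m³/s and the smaller is 229.1 m³/s; the ratio is 4.52.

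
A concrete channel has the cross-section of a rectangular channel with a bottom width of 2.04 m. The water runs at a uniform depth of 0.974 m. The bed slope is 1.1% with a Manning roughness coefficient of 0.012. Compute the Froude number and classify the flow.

supercritical

Flow area A = b·y = 2.04 × 0.974 = 1.987 m². Wetted perimeter P = b + 2y = 2.04 + 2×0.974 = 3.988 m.
Hydraulic radius R = A/P = 1.987/3.988 = 0.4982 m.
V = (1/n) R^(2/3) √S = (1/0.012) × 0.4982^(2/3) × √0.011 = 5.493 m/s. Hydraulic depth D_h = A/T = 1.987/2.04 = 0.974 m.
Froude number Fr = V/√(g·D_h) = 5.493/√(9.81×0.974) = 1.78, which is greater than 1, so the flow is supercritical.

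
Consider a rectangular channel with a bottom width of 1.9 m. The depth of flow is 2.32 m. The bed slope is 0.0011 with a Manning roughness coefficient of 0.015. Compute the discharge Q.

Q = 7.49 m³/s

Flow area A = b·y = 1.9 × 2.32 = 4.408 m². Wetted perimeter P = b + 2y = 1.9 + 2×2.32 = 6.54 m.
Hydraulic radius R = A/P = 4.408/6.54 = 0.674 m.
Manning's equation: Q = (1/n) A R^(2/3) S^(1/2) = (1/0.015) × 4.408 × 0.674^(2/3) × 0.0011^(1/2) = 7.49 m³/s.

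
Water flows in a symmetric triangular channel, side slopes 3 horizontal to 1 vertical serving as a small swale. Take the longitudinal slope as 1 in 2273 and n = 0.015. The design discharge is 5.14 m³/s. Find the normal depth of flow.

Manning's equation rearranged: A R^(2/3) = nQ / (1·√S) = 0.015 × 5.14 / (√0.0004399) = 3.676.
At y = 1.01 m: A R^(2/3) = 1.874 — low.
At y = 1.56 m: A R^(2/3) = 5.973 — high.
At y = 1.3 m: A R^(2/3) = 3.673 — close enough.

y_n = 1.3 m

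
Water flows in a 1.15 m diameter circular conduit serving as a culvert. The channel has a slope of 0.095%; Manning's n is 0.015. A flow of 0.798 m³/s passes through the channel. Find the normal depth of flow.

y_n = 0.821 m

Manning's equation rearranged: A R^(2/3) = nQ / (1·√S) = 0.015 × 0.798 / (√0.00095) = 0.3884.
Trying y = 0.925 m: A R^(2/3) = 0.4446 — high.
Trying y = 0.821 m: A R^(2/3) = 0.3885 — ≈ 0.3884.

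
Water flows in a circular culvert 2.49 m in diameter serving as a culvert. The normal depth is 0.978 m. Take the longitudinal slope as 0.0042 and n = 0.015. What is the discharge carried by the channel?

Q = 5 m³/s

For a circular section of diameter D = 2.49 m at depth y = 0.978 m, the central angle is θ = 2 arccos(1 − 2y/D) = 2.709 rad. Then A = (D²/8)(θ − sin θ) = 1.775 m² and P = Dθ/2 = 3.373 m.
Hydraulic radius R = A/P = 1.775/3.373 = 0.5262 m.
Manning's equation: Q = (1/n) A R^(2/3) S^(1/2) = (1/0.015) × 1.775 × 0.5262^(2/3) × 0.0042^(1/2) = 5 m³/s.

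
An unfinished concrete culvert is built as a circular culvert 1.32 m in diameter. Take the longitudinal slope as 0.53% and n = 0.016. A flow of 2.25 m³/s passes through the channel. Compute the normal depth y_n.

y_n = 0.858 m

Manning's equation rearranged: A R^(2/3) = nQ / (1·√S) = 0.016 × 2.25 / (√0.0053) = 0.4945.
At y = 0.591 m: A R^(2/3) = 0.2698 — low.
At y = 0.969 m: A R^(2/3) = 0.5809 — high.
At y = 0.858 m: A R^(2/3) = 0.4943 — close enough.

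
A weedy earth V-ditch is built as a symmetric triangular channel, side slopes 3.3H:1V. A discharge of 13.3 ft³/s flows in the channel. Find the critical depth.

y_c = 1 ft

At critical depth, Q² T / (g A³) = 1, i.e. A³/T = Q²/g = 13.3²/32.2 = 5.493.
Try y = 0.718 ft: A³/T = 1.039 — too small.
Try y = 1.08 ft: A³/T = 8 — too large.
Try y = 1 ft: A³/T = 5.445 — matches.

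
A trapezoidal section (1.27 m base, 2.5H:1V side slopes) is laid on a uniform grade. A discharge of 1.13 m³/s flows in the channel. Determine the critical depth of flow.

y_c = 0.343 m

At critical depth, Q² T / (g A³) = 1, i.e. A³/T = Q²/g = 1.13²/9.81 = 0.1302.
Try y = 0.406 m: A³/T = 0.2419 — over.
Try y = 0.251 m: A³/T = 0.04279 — short.
Try y = 0.343 m: A³/T = 0.1302 — ≈ 0.1302.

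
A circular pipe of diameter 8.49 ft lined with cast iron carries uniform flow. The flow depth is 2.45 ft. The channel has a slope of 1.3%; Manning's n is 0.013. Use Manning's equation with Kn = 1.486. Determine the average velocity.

V = 16.4 ft/s

For a circular section of diameter D = 8.49 ft at depth y = 2.45 ft, the central angle is θ = 2 arccos(1 − 2y/D) = 2.268 rad. Then A = (D²/8)(θ − sin θ) = 13.53 ft² and P = Dθ/2 = 9.629 ft.
Hydraulic radius R = A/P = 13.53/9.629 = 1.405 ft.
From Manning's equation, V = (1.486/n) R^(2/3) S^(1/2) = (1.486/0.013) × 1.405^(2/3) × 0.013^(1/2) = 16.4 ft/s.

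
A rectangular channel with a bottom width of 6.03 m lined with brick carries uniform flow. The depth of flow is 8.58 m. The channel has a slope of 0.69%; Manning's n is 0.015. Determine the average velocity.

Flow area A = b·y = 6.03 × 8.58 = 51.74 m². Wetted perimeter P = b + 2y = 6.03 + 2×8.58 = 23.19 m.
Hydraulic radius R = A/P = 51.74/23.19 = 2.231 m.
From Manning's equation, V = (1/n) R^(2/3) S^(1/2) = (1/0.015) × 2.231^(2/3) × 0.0069^(1/2) = 9.46 m/s.

V = 9.46 m/s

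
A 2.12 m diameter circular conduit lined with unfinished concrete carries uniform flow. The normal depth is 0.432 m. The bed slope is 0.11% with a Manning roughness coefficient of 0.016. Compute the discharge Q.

Q = 0.436 m³/s

For a circular section of diameter D = 2.12 m at depth y = 0.432 m, the central angle is θ = 2 arccos(1 − 2y/D) = 1.873 rad. Then A = (D²/8)(θ − sin θ) = 0.5162 m² and P = Dθ/2 = 1.986 m.
Hydraulic radius R = A/P = 0.5162/1.986 = 0.2599 m.
Manning's equation: Q = (1/n) A R^(2/3) S^(1/2) = (1/0.016) × 0.5162 × 0.2599^(2/3) × 0.0011^(1/2) = 0.436 m³/s.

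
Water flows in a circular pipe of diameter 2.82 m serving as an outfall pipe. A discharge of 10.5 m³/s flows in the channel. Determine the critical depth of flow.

y_c = 1.42 m

At critical depth, Q² T / (g A³) = 1, i.e. A³/T = Q²/g = 10.5²/9.81 = 11.24.
Trying y = 1.78 m: A³/T = 26.35 — too large.
Trying y = 1.42 m: A³/T = 11.1 — matches.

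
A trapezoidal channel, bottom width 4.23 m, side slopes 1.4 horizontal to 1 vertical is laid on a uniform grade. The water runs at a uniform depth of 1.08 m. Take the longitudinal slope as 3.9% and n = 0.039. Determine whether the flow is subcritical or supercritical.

With bottom width b = 4.23 m and side slope z = 1.4: A = (b + zy)y = (4.23 + 1.4×1.08)×1.08 = 6.201 m²; P = b + 2y√(1+z²) = 4.23 + 2×1.08×1.72 = 7.946 m.
Hydraulic radius R = A/P = 6.201/7.946 = 0.7804 m.
V = (1/n) R^(2/3) √S = (1/0.039) × 0.7804^(2/3) × √0.039 = 4.292 m/s. Hydraulic depth D_h = A/T = 6.201/7.254 = 0.8549 m.
Froude number Fr = V/√(g·D_h) = 4.292/√(9.81×0.8549) = 1.48, which is greater than 1, so the flow is supercritical.

supercritical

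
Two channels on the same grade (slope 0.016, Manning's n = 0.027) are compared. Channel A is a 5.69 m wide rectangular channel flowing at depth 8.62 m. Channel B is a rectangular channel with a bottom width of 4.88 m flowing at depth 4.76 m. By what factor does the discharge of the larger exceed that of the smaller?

2.55

Channel A: Flow area A = b·y = 5.69 × 8.62 = 49.05 m². Wetted perimeter P = b + 2y = 5.69 + 2×8.62 = 22.93 m. Hydraulic radius R = A/P = 49.05/22.93 = 2.139 m. Q_A = (1/0.027)·49.05·2.139^(2/3)·√0.016 = 381.5 m³/s.
Channel B: Flow area A = b·y = 4.88 × 4.76 = 23.23 m². Wetted perimeter P = b + 2y = 4.88 + 2×4.76 = 14.4 m. Hydraulic radius R = A/P = 23.23/14.4 = 1.613 m. Q_B = (1/0.027)·23.23·1.613^(2/3)·√0.016 = 149.7 m³/s.
The larger discharge is 381.5 m³/s and the smaller is 149.7 m³/s; the ratio is 2.55.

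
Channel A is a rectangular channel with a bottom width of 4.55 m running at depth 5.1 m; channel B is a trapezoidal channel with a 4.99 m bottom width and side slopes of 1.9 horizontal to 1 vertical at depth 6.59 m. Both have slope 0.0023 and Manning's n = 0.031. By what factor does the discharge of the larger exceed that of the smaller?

8.42

Channel A: Flow area A = b·y = 4.55 × 5.1 = 23.2 m². Wetted perimeter P = b + 2y = 4.55 + 2×5.1 = 14.75 m. Hydraulic radius R = A/P = 23.2/14.75 = 1.573 m. Q_A = (1/0.031)·23.2·1.573^(2/3)·√0.0023 = 48.56 m³/s.
Channel B: With bottom width b = 4.99 m and side slope z = 1.9: A = (b + zy)y = (4.99 + 1.9×6.59)×6.59 = 115.4 m²; P = b + 2y√(1+z²) = 4.99 + 2×6.59×2.147 = 33.29 m. Hydraulic radius R = A/P = 115.4/33.29 = 3.467 m. Q_B = (1/0.031)·115.4·3.467^(2/3)·√0.0023 = 408.9 m³/s.
The larger discharge is 408.9 m³/s and the smaller is 48.56 m³/s; the ratio is 8.42.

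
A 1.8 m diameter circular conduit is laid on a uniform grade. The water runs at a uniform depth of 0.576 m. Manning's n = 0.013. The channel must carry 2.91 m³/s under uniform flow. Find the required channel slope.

For a circular section of diameter D = 1.8 m at depth y = 0.576 m, the central angle is θ = 2 arccos(1 − 2y/D) = 2.405 rad. Then A = (D²/8)(θ − sin θ) = 0.702 m² and P = Dθ/2 = 2.165 m.
Hydraulic radius R = A/P = 0.702/2.165 = 0.3243 m.
From Manning's equation, S = [nQ / (1 A R^(2/3))]² = [0.013 × 2.91 / (1 × 0.702 × 0.3243^(2/3))]² = 0.013.

S = 0.013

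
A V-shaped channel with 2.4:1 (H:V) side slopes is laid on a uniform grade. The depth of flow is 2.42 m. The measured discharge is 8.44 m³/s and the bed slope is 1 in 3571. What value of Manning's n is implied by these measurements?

n = 0.03

For a triangular section with side slope z = 2.4: A = zy² = 2.4×2.42² = 14.06 m²; P = 2y√(1+z²) = 2×2.42×2.6 = 12.58 m.
Hydraulic radius R = A/P = 14.06/12.58 = 1.117 m.
Rearranging Manning's equation: n = (1/Q) A R^(2/3) S^(1/2) = (1/8.44) × 14.06 × 1.117^(2/3) × √0.00028 = 0.03.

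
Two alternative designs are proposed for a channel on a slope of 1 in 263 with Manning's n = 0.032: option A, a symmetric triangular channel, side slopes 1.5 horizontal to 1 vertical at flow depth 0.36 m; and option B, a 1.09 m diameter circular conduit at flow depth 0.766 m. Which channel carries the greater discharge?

Channel A: For a triangular section with side slope z = 1.5: A = zy² = 1.5×0.36² = 0.1944 m²; P = 2y√(1+z²) = 2×0.36×1.803 = 1.298 m. Hydraulic radius R = A/P = 0.1944/1.298 = 0.1498 m. Q_A = (1/0.032)·0.1944·0.1498^(2/3)·√0.003802 = 0.1056 m³/s.
Channel B: For a circular section of diameter D = 1.09 m at depth y = 0.766 m, the central angle is θ = 2 arccos(1 − 2y/D) = 3.977 rad. Then A = (D²/8)(θ − sin θ) = 0.7007 m² and P = Dθ/2 = 2.167 m. Hydraulic radius R = A/P = 0.7007/2.167 = 0.3233 m. Q_B = (1/0.032)·0.7007·0.3233^(2/3)·√0.003802 = 0.636 m³/s.
Q_A = 0.1056 m³/s vs Q_B = 0.636 m³/s, so channel B carries more.

channel B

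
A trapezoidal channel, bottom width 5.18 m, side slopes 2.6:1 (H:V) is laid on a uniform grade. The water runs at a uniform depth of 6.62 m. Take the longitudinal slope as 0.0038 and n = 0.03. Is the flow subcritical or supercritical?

With bottom width b = 5.18 m and side slope z = 2.6: A = (b + zy)y = (5.18 + 2.6×6.62)×6.62 = 148.2 m²; P = b + 2y√(1+z²) = 5.18 + 2×6.62×2.786 = 42.06 m.
Hydraulic radius R = A/P = 148.2/42.06 = 3.524 m.
V = (1/n) R^(2/3) √S = (1/0.03) × 3.524^(2/3) × √0.0038 = 4.759 m/s. Hydraulic depth D_h = A/T = 148.2/39.6 = 3.743 m.
Froude number Fr = V/√(g·D_h) = 4.759/√(9.81×3.743) = 0.785, which is less than 1, so the flow is subcritical.

subcritical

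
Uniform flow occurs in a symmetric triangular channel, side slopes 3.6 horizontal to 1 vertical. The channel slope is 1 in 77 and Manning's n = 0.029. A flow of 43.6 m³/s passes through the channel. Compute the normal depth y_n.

y_n = 1.83 m

Manning's equation rearranged: A R^(2/3) = nQ / (1·√S) = 0.029 × 43.6 / (√0.01299) = 11.1.
Trying y = 1.53 m: A R^(2/3) = 6.876 — low.
Trying y = 2.21 m: A R^(2/3) = 18.33 — high.
Trying y = 1.83 m: A R^(2/3) = 11.08 — ≈ 11.1.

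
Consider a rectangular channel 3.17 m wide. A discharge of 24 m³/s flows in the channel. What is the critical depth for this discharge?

For a rectangular channel, critical depth y_c = (q²/g)^(1/3) where q = Q/b = 24/3.17 = 7.571 m²/s.
So y_c = (7.571²/9.81)^(1/3) = 1.8 m.

y_c = 1.8 m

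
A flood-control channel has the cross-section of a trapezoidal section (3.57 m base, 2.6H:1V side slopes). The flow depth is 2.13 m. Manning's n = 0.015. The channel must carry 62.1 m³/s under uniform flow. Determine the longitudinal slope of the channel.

S = 0.0017

With bottom width b = 3.57 m and side slope z = 2.6: A = (b + zy)y = (3.57 + 2.6×2.13)×2.13 = 19.4 m²; P = b + 2y√(1+z²) = 3.57 + 2×2.13×2.786 = 15.44 m.
Hydraulic radius R = A/P = 19.4/15.44 = 1.257 m.
From Manning's equation, S = [nQ / (1 A R^(2/3))]² = [0.015 × 62.1 / (1 × 19.4 × 1.257^(2/3))]² = 0.0017.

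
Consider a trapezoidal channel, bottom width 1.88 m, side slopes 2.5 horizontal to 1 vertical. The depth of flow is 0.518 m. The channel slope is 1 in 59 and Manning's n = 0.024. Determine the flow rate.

With bottom width b = 1.88 m and side slope z = 2.5: A = (b + zy)y = (1.88 + 2.5×0.518)×0.518 = 1.645 m²; P = b + 2y√(1+z²) = 1.88 + 2×0.518×2.693 = 4.67 m.
Hydraulic radius R = A/P = 1.645/4.67 = 0.3522 m.
Manning's equation: Q = (1/n) A R^(2/3) S^(1/2) = (1/0.024) × 1.645 × 0.3522^(2/3) × 0.01695^(1/2) = 4.45 m³/s.

Q = 4.45 m³/s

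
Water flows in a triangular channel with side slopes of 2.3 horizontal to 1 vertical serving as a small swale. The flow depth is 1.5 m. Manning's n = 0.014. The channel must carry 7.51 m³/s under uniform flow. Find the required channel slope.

S = 0.00068

For a triangular section with side slope z = 2.3: A = zy² = 2.3×1.5² = 5.175 m²; P = 2y√(1+z²) = 2×1.5×2.508 = 7.524 m.
Hydraulic radius R = A/P = 5.175/7.524 = 0.6878 m.
From Manning's equation, S = [nQ / (1 A R^(2/3))]² = [0.014 × 7.51 / (1 × 5.175 × 0.6878^(2/3))]² = 0.00068.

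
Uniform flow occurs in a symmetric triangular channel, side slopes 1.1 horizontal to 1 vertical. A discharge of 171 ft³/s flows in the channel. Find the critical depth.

At critical depth, Q² T / (g A³) = 1, i.e. A³/T = Q²/g = 171²/32.2 = 908.1.
At y = 4.94 ft: A³/T = 1780 — too large.
At y = 3.29 ft: A³/T = 233.2 — too small.
At y = 4.32 ft: A³/T = 910.3 — matches.

y_c = 4.32 ft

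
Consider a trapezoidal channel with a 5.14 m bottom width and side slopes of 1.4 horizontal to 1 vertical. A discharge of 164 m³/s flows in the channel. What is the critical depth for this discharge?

At critical depth, Q² T / (g A³) = 1, i.e. A³/T = Q²/g = 164²/9.81 = 2742.
Try y = 4 m: A³/T = 4852 — high.
Try y = 2.54 m: A³/T = 879.5 — low.
Try y = 3.45 m: A³/T = 2750 — matches.

y_c = 3.45 m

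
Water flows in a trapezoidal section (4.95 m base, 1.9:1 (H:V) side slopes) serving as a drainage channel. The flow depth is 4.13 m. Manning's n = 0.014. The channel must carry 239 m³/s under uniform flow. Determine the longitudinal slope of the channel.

With bottom width b = 4.95 m and side slope z = 1.9: A = (b + zy)y = (4.95 + 1.9×4.13)×4.13 = 52.85 m²; P = b + 2y√(1+z²) = 4.95 + 2×4.13×2.147 = 22.68 m.
Hydraulic radius R = A/P = 52.85/22.68 = 2.33 m.
From Manning's equation, S = [nQ / (1 A R^(2/3))]² = [0.014 × 239 / (1 × 52.85 × 2.33^(2/3))]² = 0.0013.

S = 0.0013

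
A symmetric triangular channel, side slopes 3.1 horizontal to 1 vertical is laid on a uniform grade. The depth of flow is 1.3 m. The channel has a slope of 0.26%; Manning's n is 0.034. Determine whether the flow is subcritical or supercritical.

For a triangular section with side slope z = 3.1: A = zy² = 3.1×1.3² = 5.239 m²; P = 2y√(1+z²) = 2×1.3×3.257 = 8.469 m.
Hydraulic radius R = A/P = 5.239/8.469 = 0.6186 m.
V = (1/n) R^(2/3) √S = (1/0.034) × 0.6186^(2/3) × √0.0026 = 1.089 m/s. Hydraulic depth D_h = A/T = 5.239/8.06 = 0.65 m.
Froude number Fr = V/√(g·D_h) = 1.089/√(9.81×0.65) = 0.431, which is less than 1, so the flow is subcritical.

subcritical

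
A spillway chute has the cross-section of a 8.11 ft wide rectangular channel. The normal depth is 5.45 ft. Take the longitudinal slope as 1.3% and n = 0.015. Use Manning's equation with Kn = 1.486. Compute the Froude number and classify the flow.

supercritical

Flow area A = b·y = 8.11 × 5.45 = 44.2 ft². Wetted perimeter P = b + 2y = 8.11 + 2×5.45 = 19.01 ft.
Hydraulic radius R = A/P = 44.2/19.01 = 2.325 ft.
V = (1.486/n) R^(2/3) √S = (1.486/0.015) × 2.325^(2/3) × √0.013 = 19.82 ft/s. Hydraulic depth D_h = A/T = 44.2/8.11 = 5.45 ft.
Froude number Fr = V/√(g·D_h) = 19.82/√(32.2×5.45) = 1.5, which is greater than 1, so the flow is supercritical.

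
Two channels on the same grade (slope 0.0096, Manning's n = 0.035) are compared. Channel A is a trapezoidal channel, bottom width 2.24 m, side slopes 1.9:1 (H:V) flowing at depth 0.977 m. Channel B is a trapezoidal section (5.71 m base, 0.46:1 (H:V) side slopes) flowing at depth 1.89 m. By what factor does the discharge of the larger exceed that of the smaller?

Channel A: With bottom width b = 2.24 m and side slope z = 1.9: A = (b + zy)y = (2.24 + 1.9×0.977)×0.977 = 4.002 m²; P = b + 2y√(1+z²) = 2.24 + 2×0.977×2.147 = 6.435 m. Hydraulic radius R = A/P = 4.002/6.435 = 0.6219 m. Q_A = (1/0.035)·4.002·0.6219^(2/3)·√0.0096 = 8.163 m³/s.
Channel B: With bottom width b = 5.71 m and side slope z = 0.46: A = (b + zy)y = (5.71 + 0.46×1.89)×1.89 = 12.44 m²; P = b + 2y√(1+z²) = 5.71 + 2×1.89×1.101 = 9.871 m. Hydraulic radius R = A/P = 12.44/9.871 = 1.26 m. Q_B = (1/0.035)·12.44·1.26^(2/3)·√0.0096 = 40.61 m³/s.
The larger discharge is 40.61 m³/s and the smaller is 8.163 m³/s; the ratio is 4.97.

4.97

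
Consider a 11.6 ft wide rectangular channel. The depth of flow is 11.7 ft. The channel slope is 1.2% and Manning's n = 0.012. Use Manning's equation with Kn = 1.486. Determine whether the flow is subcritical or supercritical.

Flow area A = b·y = 11.6 × 11.7 = 135.7 ft². Wetted perimeter P = b + 2y = 11.6 + 2×11.7 = 35 ft.
Hydraulic radius R = A/P = 135.7/35 = 3.878 ft.
V = (1.486/n) R^(2/3) √S = (1.486/0.012) × 3.878^(2/3) × √0.012 = 33.48 ft/s. Hydraulic depth D_h = A/T = 135.7/11.6 = 11.7 ft.
Froude number Fr = V/√(g·D_h) = 33.48/√(32.2×11.7) = 1.73, which is greater than 1, so the flow is supercritical.

supercritical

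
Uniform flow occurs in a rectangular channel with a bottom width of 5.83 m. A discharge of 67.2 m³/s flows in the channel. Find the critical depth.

For a rectangular channel, critical depth y_c = (q²/g)^(1/3) where q = Q/b = 67.2/5.83 = 11.53 m²/s.
So y_c = (11.53²/9.81)^(1/3) = 2.38 m.

y_c = 2.38 m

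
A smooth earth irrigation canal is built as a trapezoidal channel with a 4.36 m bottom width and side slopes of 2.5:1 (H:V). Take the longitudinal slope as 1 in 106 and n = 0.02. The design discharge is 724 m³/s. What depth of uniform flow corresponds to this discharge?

Manning's equation rearranged: A R^(2/3) = nQ / (1·√S) = 0.02 × 724 / (√0.009434) = 149.1.
At y = 3.63 m: A R^(2/3) = 78.44 — low.
At y = 5.54 m: A R^(2/3) = 207.5 — high.
At y = 4.81 m: A R^(2/3) = 149.2 — ≈ 149.1.

y_n = 4.81 m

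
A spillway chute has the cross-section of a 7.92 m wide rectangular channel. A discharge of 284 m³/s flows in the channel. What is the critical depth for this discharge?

For a rectangular channel, critical depth y_c = (q²/g)^(1/3) where q = Q/b = 284/7.92 = 35.86 m²/s.
So y_c = (35.86²/9.81)^(1/3) = 5.08 m.

y_c = 5.08 m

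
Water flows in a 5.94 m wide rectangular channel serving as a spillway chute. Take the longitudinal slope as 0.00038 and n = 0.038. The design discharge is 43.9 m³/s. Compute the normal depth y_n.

Manning's equation rearranged: A R^(2/3) = nQ / (1·√S) = 0.038 × 43.9 / (√0.00038) = 85.58.
Try y = 10.7 m: A R^(2/3) = 111.5 — over.
Try y = 7.41 m: A R^(2/3) = 72.64 — short.
Try y = 8.51 m: A R^(2/3) = 85.55 — close enough.

y_n = 8.51 m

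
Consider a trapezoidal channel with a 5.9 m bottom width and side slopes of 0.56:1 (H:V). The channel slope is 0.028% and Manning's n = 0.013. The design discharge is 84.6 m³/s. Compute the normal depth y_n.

y_n = 4.46 m

Manning's equation rearranged: A R^(2/3) = nQ / (1·√S) = 0.013 × 84.6 / (√0.00028) = 65.73.
Try y = 3.75 m: A R^(2/3) = 48.72 — too small.
Try y = 5.07 m: A R^(2/3) = 82.24 — too large.
Try y = 4.46 m: A R^(2/3) = 65.69 — matches.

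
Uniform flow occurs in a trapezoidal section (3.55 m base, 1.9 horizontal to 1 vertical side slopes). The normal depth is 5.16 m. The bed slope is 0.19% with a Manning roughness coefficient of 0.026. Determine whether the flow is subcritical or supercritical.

subcritical

With bottom width b = 3.55 m and side slope z = 1.9: A = (b + zy)y = (3.55 + 1.9×5.16)×5.16 = 68.91 m²; P = b + 2y√(1+z²) = 3.55 + 2×5.16×2.147 = 25.71 m.
Hydraulic radius R = A/P = 68.91/25.71 = 2.68 m.
V = (1/n) R^(2/3) √S = (1/0.026) × 2.68^(2/3) × √0.0019 = 3.235 m/s. Hydraulic depth D_h = A/T = 68.91/23.16 = 2.976 m.
Froude number Fr = V/√(g·D_h) = 3.235/√(9.81×2.976) = 0.599, which is less than 1, so the flow is subcritical.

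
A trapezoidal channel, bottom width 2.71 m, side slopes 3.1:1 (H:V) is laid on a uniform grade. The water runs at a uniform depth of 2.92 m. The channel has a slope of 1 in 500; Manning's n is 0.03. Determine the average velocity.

V = 2.02 m/s

With bottom width b = 2.71 m and side slope z = 3.1: A = (b + zy)y = (2.71 + 3.1×2.92)×2.92 = 34.35 m²; P = b + 2y√(1+z²) = 2.71 + 2×2.92×3.257 = 21.73 m.
Hydraulic radius R = A/P = 34.35/21.73 = 1.58 m.
From Manning's equation, V = (1/n) R^(2/3) S^(1/2) = (1/0.03) × 1.58^(2/3) × 0.002^(1/2) = 2.02 m/s.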